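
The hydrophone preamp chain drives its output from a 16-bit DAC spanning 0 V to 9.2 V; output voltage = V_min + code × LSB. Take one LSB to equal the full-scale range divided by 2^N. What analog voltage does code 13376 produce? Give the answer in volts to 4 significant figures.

1.878 V

Full-scale range = 9.2 V. LSB = 9.2 V / 2^16.
V_out = 0 + 13376 × (9.2/65536) V
      = 0 V + 1.87773 V = 1.87773 V.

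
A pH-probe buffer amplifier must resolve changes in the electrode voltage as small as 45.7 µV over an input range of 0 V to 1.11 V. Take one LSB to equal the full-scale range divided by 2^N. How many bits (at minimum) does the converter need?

15 bits

Range is 1.11 V.
1.11 V / 45.7 µV = 24290. Since 2^14 = 16384 and 2^15 = 32768, N = 15.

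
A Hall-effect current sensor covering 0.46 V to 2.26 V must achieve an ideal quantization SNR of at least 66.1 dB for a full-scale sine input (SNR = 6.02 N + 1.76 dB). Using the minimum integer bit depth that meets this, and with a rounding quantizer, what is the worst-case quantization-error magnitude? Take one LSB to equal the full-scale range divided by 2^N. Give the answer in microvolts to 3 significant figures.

439 µV

Span: 2.26 V − (0.46 V) = 1.8 V.
Solving 6.02 N ≥ 66.1 − 1.76: N ≥ 10.688. Round up → N = 11.
Step size = 1.8/2048 V = 0.87891 mV.
|e|_max = LSB/2 = 439 µV.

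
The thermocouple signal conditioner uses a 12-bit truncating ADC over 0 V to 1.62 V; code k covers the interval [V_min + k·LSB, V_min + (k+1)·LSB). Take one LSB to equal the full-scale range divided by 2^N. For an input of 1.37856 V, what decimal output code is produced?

3485

Full-scale range = 1.62 V. LSB = 1.62 V / 2^12 ≈ 395.5 µV.
V_in − V_min = 1.37856 − (0) = 1.37856 V.
Divide by LSB: 1.37856 × 4096/1.62 = 3485.5443.
Truncating gives code 3485.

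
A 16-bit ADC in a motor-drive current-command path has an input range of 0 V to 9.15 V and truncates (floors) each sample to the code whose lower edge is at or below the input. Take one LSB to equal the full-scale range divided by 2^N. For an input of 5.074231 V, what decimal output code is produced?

36343

Range is 9.15 V. LSB = 9.15 V / 2^16 ≈ 139.6 µV.
V_in − V_min = 5.074231 − (0) = 5.074231 V.
Divide by LSB: 5.074231 × 65536/9.15 = 36343.6943.
Truncating gives code 36343.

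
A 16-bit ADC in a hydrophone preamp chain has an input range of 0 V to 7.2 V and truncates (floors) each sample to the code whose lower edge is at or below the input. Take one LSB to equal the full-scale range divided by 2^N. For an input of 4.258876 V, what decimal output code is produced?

38765

V_FS = 7.2 V. LSB = 7.2 V / 2^16 ≈ 109.9 µV.
(V_in − V_min) × 2^16/range = (4.258876 − (0)) × 65536/7.2 = 38765.236.
Floor → code = 38765.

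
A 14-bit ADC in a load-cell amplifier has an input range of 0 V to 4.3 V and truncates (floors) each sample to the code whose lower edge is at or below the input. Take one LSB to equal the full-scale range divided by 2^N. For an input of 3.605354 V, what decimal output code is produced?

Full-scale range = 4.3 V. LSB = 4.3 V / 2^14 ≈ 262.5 µV.
code = ⌊(V_in − V_min)/LSB⌋ = ⌊(V_in − V_min) × 2^14 / range⌋
     = ⌊(3.605354 − (0)) × 16384 / 4.3⌋ = ⌊3.605354 × 16384/4.3⌋
     = ⌊13737.237⌋ = 13737.

13737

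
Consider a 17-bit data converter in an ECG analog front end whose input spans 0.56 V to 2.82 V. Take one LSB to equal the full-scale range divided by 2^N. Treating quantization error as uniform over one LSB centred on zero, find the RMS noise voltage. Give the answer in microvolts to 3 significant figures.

Full-scale range = 2.82 V − (0.56 V) = 2.26 V.
One LSB is 2.26 V / 131072 = 17.242 µV.
V_rms = LSB/√12 = 17.242 µV / √12 = 4.98 µV.

4.98 µV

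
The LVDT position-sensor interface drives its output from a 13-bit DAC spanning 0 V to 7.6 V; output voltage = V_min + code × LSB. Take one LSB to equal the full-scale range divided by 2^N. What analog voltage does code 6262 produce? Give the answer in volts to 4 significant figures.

5.809 V

Full-scale range = 7.6 V. LSB = 7.6 V / 2^13.
V_out = V_min + code × LSB = 0 V + 6262 × 7.6 V / 8192
      = 0 V + 5.80947 V = 5.80947 V.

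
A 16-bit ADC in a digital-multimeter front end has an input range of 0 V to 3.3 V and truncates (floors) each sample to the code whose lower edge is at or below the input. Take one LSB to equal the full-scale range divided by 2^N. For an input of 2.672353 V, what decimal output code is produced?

Range is 3.3 V. LSB = 3.3 V / 2^16 ≈ 50.35 µV.
code = ⌊(V_in − V_min)/LSB⌋ = ⌊(V_in − V_min) × 2^16 / range⌋
     = ⌊(2.672353 − (0)) × 65536 / 3.3⌋ = ⌊2.672353 × 65536/3.3⌋
     = ⌊53071.311⌋ = 53071.

53071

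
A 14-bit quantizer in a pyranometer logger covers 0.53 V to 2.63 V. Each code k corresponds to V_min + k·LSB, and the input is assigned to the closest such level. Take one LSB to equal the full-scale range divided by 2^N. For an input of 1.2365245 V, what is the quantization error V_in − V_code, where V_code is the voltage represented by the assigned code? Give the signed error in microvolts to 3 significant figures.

+30.4 µV

The full-scale span is 2.63 − (0.53) = 2.1 V. LSB = 2.1 V / 2^14 ≈ 128.2 µV.
(V_in − V_min)/LSB = (1.2365245 − (0.53)) × 16384/2.1 = 5512.2369 → nearest code k = 5512.
Reconstructed level: 0.53 + 5512 × 2.1/16384 V = 1.2364941406 V.
Error = V_in − V_code = 1.2365245 − (1.2364941406) = +30.4 µV.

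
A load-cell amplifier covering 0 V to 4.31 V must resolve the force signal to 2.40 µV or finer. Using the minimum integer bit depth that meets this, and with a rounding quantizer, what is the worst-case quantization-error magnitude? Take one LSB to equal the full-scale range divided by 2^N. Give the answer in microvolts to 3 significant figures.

Span = 4.31 V.
4.31 V / 2.40 µV = 1.796e6. Since 2^20 = 1048576 and 2^21 = 2097152, N = 21.
One LSB is 4.31 V / 2097152 = 2.0552 µV.
Half an LSB is 1.03 µV.

1.03 µV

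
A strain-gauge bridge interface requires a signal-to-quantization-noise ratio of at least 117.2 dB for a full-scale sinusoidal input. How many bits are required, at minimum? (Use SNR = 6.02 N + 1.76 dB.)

20 bits

N ≥ (117.2 − 1.76)/6.02 = 19.176 → N_min = 20.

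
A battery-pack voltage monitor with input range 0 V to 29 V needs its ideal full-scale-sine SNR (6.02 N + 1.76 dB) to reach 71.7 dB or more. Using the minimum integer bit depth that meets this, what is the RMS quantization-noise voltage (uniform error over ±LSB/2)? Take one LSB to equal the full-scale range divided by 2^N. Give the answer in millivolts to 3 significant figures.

2.04 mV

Span = 29 V.
Required N = ⌈(71.7 − 1.76)/6.02⌉ = ⌈11.618⌉ = 12.
Step size = 29/4096 V = 7.0801 mV.
V_rms = LSB/√12 = 2.04 mV.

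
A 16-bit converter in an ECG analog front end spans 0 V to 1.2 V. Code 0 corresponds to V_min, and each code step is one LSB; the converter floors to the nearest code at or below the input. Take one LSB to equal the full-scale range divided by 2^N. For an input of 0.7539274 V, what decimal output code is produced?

41174

Span = 1.2 V. LSB = 1.2 V / 2^16 ≈ 18.31 µV.
V_in − V_min = 0.7539274 − (0) = 0.7539274 V.
Divide by LSB: 0.7539274 × 65536/1.2 = 41174.4884.
Truncating gives code 41174.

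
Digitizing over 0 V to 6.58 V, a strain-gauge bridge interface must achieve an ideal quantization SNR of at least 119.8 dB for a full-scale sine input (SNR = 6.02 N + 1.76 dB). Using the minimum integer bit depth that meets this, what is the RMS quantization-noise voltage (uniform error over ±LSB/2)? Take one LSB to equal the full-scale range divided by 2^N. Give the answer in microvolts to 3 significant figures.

1.81 µV

Span = 6.58 V.
N ≥ (119.8 − 1.76)/6.02 = 19.608 → N_min = 20.
LSB = 6.58 V / 2^20 = 6.2752 µV.
RMS noise = LSB/√12 = 1.81 µV.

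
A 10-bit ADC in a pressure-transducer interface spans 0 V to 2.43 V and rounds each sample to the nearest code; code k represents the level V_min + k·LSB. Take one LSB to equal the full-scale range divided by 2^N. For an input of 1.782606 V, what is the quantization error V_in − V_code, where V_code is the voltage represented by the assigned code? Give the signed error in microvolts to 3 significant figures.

Range is 2.43 V. LSB = 2.43 V / 2^10 ≈ 2.373 mV.
(V_in − V_min)/LSB = (1.782606 − (0)) × 1024/2.43 = 751.1887 → nearest code k = 751.
V_code = V_min + k × range/2^10 = 0 + 751 × 2.43/1024 = 1.782158203 V.
e = 1.782606 − (1.782158203) = +448 µV.

+448 µV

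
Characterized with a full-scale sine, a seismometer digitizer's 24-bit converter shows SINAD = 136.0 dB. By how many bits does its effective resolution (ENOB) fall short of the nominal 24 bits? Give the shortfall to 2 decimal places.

1.70 bits

ENOB = (SINAD − 1.76)/6.02 = (136.0 − 1.76)/6.02 = 22.2990 bits.
24 − 22.2990 = 1.70 bits below nominal.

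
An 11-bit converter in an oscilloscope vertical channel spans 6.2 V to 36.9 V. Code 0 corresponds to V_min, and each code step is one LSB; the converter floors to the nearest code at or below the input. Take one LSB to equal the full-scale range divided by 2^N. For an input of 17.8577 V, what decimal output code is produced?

Span: 36.9 V − (6.2 V) = 30.7 V. LSB = 30.7 V / 2^11 ≈ 14.99 mV.
V_in − V_min = 17.8577 − (6.2) = 11.6577 V.
Divide by LSB: 11.6577 × 2048/30.7 = 777.6863.
Truncating gives code 777.

777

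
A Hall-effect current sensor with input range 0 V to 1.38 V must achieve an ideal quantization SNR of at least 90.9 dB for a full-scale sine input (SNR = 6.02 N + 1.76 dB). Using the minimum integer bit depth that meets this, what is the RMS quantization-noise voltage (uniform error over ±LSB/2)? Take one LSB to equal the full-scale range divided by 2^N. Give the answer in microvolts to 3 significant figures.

Span = 1.38 V.
Solving 6.02 N ≥ 90.9 − 1.76: N ≥ 14.807. Round up → N = 15.
LSB = 1.38 V / 2^15 = 42.114 µV.
RMS noise = LSB/√12 = 12.2 µV.

12.2 µV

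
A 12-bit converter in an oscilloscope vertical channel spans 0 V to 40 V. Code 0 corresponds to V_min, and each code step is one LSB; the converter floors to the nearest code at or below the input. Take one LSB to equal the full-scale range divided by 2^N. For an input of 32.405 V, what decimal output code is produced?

3318

Span = 40 V. LSB = 40 V / 2^12 ≈ 9.766 mV.
(V_in − V_min) × 2^12/range = (32.405 − (0)) × 4096/40 = 3318.272.
Floor → code = 3318.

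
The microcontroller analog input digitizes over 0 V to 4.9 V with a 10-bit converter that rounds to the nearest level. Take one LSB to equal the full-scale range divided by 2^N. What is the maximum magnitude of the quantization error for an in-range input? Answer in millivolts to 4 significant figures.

2.393 mV

Full-scale range = 4.9 V.
Step size = 4.9/1024 V = 4.78516 mV.
|e|_max = LSB/2 = 2.393 mV.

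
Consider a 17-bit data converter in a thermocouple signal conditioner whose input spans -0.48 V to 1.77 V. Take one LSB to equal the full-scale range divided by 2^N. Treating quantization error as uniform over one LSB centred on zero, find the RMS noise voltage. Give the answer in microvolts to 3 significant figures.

The full-scale span is 1.77 − (-0.48) = 2.25 V.
One LSB is 2.25 V / 131072 = 17.166 µV.
For a uniform distribution on [−LSB/2, +LSB/2], V_rms = LSB/√12 = 17.166 µV/3.4641 = 4.96 µV.

4.96 µV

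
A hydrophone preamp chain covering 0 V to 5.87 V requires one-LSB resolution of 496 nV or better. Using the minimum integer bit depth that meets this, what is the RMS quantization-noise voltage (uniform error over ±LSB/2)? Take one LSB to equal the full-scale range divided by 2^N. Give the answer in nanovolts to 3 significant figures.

101 nV

V_FS = 5.87 V.
5.87 V / 496 nV = 1.183e7. Since 2^23 = 8388608 and 2^24 = 16777216, N = 24.
One LSB is 5.87 V / 16777216 = 349.88 nV.
σ_q = LSB/√12 = 349.88 nV/3.4641 = 101 nV.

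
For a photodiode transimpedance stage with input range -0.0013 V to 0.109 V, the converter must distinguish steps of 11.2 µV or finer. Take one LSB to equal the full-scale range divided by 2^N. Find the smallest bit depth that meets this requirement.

14 bits

Full-scale range = 0.109 V − (-0.0013 V) = 0.1103 V.
Need 2^N ≥ 0.1103 V / 11.2 µV = 9848 → N_min = 14.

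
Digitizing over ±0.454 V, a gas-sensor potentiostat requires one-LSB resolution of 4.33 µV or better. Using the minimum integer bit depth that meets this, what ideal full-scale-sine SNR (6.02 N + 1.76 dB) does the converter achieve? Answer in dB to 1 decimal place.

Span: 0.454 V − (-0.454 V) = 0.908 V.
0.908 V / 4.33 µV = 209700. Since 2^17 = 131072 and 2^18 = 262144, N = 18.
Ideal SNR at N = 18: 6.02·18 + 1.76 = 110.1 dB.

110.1 dB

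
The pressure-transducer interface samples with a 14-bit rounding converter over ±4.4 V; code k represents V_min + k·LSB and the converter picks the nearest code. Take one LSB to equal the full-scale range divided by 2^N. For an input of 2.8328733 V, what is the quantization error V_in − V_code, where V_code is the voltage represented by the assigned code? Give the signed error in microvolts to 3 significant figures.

Span: 4.4 V − (-4.4 V) = 8.8 V. LSB = 8.8 V / 2^14 ≈ 0.5371 mV.
(2.8328733 − (-4.4)) / LSB = 7.2328733 × 16384/8.8 = 13466.2950. Nearest integer: k = 13466.
Reconstructed level: -4.4 + 13466 × 8.8/16384 V = 2.8327148438 V.
Error = V_in − V_code = 2.8328733 − (2.8327148438) = +158 µV.

+158 µV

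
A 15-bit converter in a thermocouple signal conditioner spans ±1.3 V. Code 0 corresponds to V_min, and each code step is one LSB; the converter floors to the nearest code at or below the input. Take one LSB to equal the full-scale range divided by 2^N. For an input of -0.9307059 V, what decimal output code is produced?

Span: 1.3 V − (-1.3 V) = 2.6 V. LSB = 2.6 V / 2^15 ≈ 79.35 µV.
code = ⌊(V_in − V_min)/LSB⌋ = ⌊(V_in − V_min) × 2^15 / range⌋
     = ⌊(-0.9307059 − (-1.3)) × 32768 / 2.6⌋ = ⌊0.3692941 × 32768/2.6⌋
     = ⌊4654.242⌋ = 4654.

4654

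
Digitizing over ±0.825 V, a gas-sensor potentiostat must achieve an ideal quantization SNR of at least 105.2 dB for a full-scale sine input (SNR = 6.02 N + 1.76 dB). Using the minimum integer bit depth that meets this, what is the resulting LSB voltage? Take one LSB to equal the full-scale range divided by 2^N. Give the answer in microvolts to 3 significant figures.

6.29 µV

Span: 0.825 V − (-0.825 V) = 1.65 V.
N ≥ (105.2 − 1.76)/6.02 = 17.183 → N_min = 18.
LSB = 1.65 V ÷ 2^18 = 1.65/262144 V = 6.29 µV.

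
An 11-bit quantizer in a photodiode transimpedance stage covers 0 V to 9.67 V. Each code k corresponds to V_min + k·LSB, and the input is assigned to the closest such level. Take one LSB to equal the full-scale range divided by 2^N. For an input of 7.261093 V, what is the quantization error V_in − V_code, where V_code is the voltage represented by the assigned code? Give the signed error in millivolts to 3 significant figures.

Full-scale range = 9.67 V. LSB = 9.67 V / 2^11 ≈ 4.722 mV.
(V_in − V_min)/LSB = (7.261093 − (0)) × 2048/9.67 = 1537.8199 → nearest code k = 1538.
V_code = V_min + k × range/2^11 = 0 + 1538 × 9.67/2048 = 7.261943359 V.
V_in − V_code = 7.261093 − (7.261943359) = −0.850 mV.

−0.850 mV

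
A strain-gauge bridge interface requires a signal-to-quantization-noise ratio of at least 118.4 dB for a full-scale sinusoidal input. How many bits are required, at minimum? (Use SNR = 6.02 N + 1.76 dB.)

Solving 6.02 N ≥ 118.4 − 1.76: N ≥ 19.375. Round up → N = 20.

20 bits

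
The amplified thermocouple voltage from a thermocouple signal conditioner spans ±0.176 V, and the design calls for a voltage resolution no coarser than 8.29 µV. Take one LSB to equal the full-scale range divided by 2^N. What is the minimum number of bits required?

16 bits

Full-scale range = 0.176 V − (-0.176 V) = 0.352 V.
Levels needed ≥ 0.352/8.29 µV = 42460. 2^16 = 65536 suffices, so N_min = 16.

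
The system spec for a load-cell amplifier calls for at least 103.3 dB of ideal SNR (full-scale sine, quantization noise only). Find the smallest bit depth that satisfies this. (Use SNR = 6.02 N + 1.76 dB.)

Required N = ⌈(103.3 − 1.76)/6.02⌉ = ⌈16.867⌉ = 17.

17 bits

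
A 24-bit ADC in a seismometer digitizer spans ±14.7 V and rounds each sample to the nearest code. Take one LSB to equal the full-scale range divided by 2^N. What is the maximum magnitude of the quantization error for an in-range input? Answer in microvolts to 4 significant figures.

0.8762 µV

Range = 14.7 − (-14.7) = 29.4 V.
Step size = 29.4/16777216 V = 1.75238 µV.
Worst-case error for round-to-nearest is half an LSB: 0.8762 µV.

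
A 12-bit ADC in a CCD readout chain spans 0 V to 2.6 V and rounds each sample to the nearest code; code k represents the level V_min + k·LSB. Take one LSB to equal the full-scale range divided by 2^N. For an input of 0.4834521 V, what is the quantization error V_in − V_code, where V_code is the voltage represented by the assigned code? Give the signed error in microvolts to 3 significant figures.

Span = 2.6 V. LSB = 2.6 V / 2^12 ≈ 0.6348 mV.
Position in LSBs: (0.4834521 − (0)) × 4096/2.6 = 761.6230; rounding gives k = 762.
V_code = 0 + (762/4096) × 2.6 = 0.4836914063 V.
Error = V_in − V_code = 0.4834521 − (0.4836914063) = −239 µV.

−239 µV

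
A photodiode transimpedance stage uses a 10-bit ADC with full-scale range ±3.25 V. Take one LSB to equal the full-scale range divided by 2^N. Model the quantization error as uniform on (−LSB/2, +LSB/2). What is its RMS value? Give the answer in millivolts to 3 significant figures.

1.83 mV

Span: 3.25 V − (-3.25 V) = 6.5 V.
Step size = 6.5/1024 V = 6.3477 mV.
σ_q = LSB/√12 = 6.3477 mV/3.4641 = 1.83 mV.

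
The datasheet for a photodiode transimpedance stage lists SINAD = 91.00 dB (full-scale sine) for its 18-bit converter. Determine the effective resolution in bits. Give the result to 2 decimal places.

ENOB = (SINAD − 1.76) / 6.02 = (91.00 − 1.76) / 6.02 = 89.24 / 6.02 = 14.8239.

14.82 bits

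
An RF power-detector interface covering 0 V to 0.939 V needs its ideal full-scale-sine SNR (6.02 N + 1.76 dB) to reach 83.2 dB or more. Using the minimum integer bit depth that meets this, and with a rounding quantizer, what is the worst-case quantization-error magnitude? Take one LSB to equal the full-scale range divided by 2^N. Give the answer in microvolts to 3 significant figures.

28.7 µV

Full-scale range = 0.939 V.
N ≥ (83.2 − 1.76)/6.02 = 13.528 → N_min = 14.
LSB = 0.939 V / 2^14 = 57.312 µV.
|e|_max = LSB/2 = 28.7 µV.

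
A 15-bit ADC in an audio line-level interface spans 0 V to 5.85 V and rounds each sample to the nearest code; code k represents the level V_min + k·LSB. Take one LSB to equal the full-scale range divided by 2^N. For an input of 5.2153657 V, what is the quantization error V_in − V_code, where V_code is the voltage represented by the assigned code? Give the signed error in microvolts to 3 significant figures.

+32.1 µV

Range is 5.85 V. LSB = 5.85 V / 2^15 ≈ 178.5 µV.
Position in LSBs: (5.2153657 − (0)) × 32768/5.85 = 29213.1800; rounding gives k = 29213.
V_code = V_min + k × range/2^15 = 0 + 29213 × 5.85/32768 = 5.2153335571 V.
V_in − V_code = 5.2153657 − (5.2153335571) = +32.1 µV.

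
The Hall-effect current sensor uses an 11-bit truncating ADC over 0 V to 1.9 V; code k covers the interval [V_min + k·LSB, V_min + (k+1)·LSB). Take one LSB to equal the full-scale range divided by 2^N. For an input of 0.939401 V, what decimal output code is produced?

1012

Span = 1.9 V. LSB = 1.9 V / 2^11 ≈ 0.9277 mV.
(V_in − V_min) × 2^11/range = (0.939401 − (0)) × 2048/1.9 = 1012.575.
Floor → code = 1012.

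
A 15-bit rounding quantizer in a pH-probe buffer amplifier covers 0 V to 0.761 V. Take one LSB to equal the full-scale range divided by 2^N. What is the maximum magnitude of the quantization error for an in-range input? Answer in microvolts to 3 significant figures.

11.6 µV

Full-scale range = 0.761 V.
LSB = 0.761 V / 2^15 = 23.224 µV.
Worst-case error for round-to-nearest is half an LSB: 11.6 µV.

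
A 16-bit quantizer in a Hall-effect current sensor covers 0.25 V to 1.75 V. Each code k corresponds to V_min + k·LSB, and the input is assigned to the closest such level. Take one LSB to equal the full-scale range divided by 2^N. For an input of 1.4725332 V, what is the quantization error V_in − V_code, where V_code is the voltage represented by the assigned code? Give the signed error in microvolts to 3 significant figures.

+6.65 µV

Span: 1.75 V − (0.25 V) = 1.5 V. LSB = 1.5 V / 2^16 ≈ 22.89 µV.
Position in LSBs: (1.4725332 − (0.25)) × 65536/1.5 = 53413.2905; rounding gives k = 53413.
V_code = V_min + k × range/2^16 = 0.25 + 53413 × 1.5/65536 = 1.4725265503 V.
V_in − V_code = 1.4725332 − (1.4725265503) = +6.65 µV.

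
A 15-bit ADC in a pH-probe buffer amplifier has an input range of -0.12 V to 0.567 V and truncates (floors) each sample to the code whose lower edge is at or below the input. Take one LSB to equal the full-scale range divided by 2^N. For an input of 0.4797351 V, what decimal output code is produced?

28605

Range = 0.567 − (-0.12) = 0.687 V. LSB = 0.687 V / 2^15 ≈ 20.97 µV.
(V_in − V_min) × 2^15/range = (0.4797351 − (-0.12)) × 32768/0.687 = 28605.706.
Floor → code = 28605.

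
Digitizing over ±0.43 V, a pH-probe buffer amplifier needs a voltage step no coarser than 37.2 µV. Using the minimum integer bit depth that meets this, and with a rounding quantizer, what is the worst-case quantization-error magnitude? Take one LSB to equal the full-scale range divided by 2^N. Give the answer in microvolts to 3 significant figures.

The full-scale span is 0.43 − (-0.43) = 0.86 V.
Need 2^N ≥ 0.86 V / 37.2 µV = 23120 → N_min = 15.
Step size = 0.86/32768 V = 26.245 µV.
Max error for round-to-nearest is LSB/2 = 13.1 µV.

13.1 µV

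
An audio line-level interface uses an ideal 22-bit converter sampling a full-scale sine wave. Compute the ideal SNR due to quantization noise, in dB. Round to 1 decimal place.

SNR = 6.02·22 + 1.76 = 134.20 dB.

134.2 dB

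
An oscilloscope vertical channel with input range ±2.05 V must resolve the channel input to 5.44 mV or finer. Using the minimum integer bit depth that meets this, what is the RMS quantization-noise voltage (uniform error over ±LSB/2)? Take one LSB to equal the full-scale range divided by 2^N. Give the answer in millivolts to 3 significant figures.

1.16 mV

Range = 2.05 − (-2.05) = 4.1 V.
Levels needed ≥ 4.1/5.44 mV = 753.7. 2^10 = 1024 suffices, so N_min = 10.
LSB = 4.1 V ÷ 2^10 = 4.1/1024 V = 4.0039 mV.
V_rms = LSB/√12 = 1.16 mV.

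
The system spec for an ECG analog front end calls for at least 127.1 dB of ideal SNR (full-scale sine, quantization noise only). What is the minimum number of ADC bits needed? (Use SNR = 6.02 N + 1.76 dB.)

21 bits

N ≥ (127.1 − 1.76)/6.02 = 20.821 → N_min = 21.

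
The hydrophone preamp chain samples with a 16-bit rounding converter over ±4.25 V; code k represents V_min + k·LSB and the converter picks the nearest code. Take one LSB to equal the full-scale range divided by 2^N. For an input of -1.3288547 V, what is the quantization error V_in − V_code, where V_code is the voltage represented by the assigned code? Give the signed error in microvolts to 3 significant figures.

+48.5 µV

The full-scale span is 4.25 − (-4.25) = 8.5 V. LSB = 8.5 V / 2^16 ≈ 129.7 µV.
Position in LSBs: (-1.3288547 − (-4.25)) × 65536/8.5 = 22522.3739; rounding gives k = 22522.
V_code = V_min + k × range/2^16 = -4.25 + 22522 × 8.5/65536 = -1.3289031982 V.
e = -1.3288547 − (-1.3289031982) = +48.5 µV.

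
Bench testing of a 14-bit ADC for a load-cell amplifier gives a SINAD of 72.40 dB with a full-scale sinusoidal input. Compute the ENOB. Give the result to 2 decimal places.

Inverting SNR = 6.02 N + 1.76: N_eff = (72.40 − 1.76)/6.02 = 11.7342.

11.73 bits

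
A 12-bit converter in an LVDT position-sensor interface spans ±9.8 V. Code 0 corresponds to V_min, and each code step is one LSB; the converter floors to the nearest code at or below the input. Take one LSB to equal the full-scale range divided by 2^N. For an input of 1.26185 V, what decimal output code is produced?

2311

Span: 9.8 V − (-9.8 V) = 19.6 V. LSB = 19.6 V / 2^12 ≈ 4.785 mV.
V_in − V_min = 1.26185 − (-9.8) = 11.06185 V.
Divide by LSB: 11.06185 × 4096/19.6 = 2311.7009.
Truncating gives code 2311.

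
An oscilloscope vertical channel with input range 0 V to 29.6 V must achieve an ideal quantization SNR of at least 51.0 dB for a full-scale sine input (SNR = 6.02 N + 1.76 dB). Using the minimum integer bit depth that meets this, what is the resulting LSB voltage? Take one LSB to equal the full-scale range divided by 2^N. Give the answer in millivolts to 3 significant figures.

57.8 mV

Span = 29.6 V.
Solving 6.02 N ≥ 51.0 − 1.76: N ≥ 8.179. Round up → N = 9.
LSB = 29.6 V / 2^9 = 57.8 mV.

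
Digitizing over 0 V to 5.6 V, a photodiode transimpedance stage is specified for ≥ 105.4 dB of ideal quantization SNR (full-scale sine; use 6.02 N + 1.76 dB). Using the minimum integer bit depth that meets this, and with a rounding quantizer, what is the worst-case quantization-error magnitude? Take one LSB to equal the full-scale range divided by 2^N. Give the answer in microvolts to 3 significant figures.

V_FS = 5.6 V.
6.02 N + 1.76 ≥ 105.4 gives N ≥ 17.216, so the minimum integer is 18.
LSB = 5.6 V / 2^18 = 21.362 µV.
Half an LSB is 10.7 µV.

10.7 µV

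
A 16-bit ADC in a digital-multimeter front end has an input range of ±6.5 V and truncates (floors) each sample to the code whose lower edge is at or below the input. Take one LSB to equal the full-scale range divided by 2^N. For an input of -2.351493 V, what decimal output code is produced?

Full-scale range = 6.5 V − (-6.5 V) = 13 V. LSB = 13 V / 2^16 ≈ 198.4 µV.
(V_in − V_min) × 2^16/range = (-2.351493 − (-6.5)) × 65536/13 = 20913.581.
Floor → code = 20913.

20913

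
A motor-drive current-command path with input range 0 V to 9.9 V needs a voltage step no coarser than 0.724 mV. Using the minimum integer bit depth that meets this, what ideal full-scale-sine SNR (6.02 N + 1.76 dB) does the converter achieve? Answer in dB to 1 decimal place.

Span = 9.9 V.
9.9 V / 0.724 mV = 13670. Since 2^13 = 8192 and 2^14 = 16384, N = 14.
6.02(14) + 1.76 = 86.04 dB.

86.0 dB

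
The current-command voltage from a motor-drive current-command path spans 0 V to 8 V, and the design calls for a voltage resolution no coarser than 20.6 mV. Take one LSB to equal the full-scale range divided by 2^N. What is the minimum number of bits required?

V_FS = 8 V.
Required number of levels: 8/20.6 mV = 388.35; smallest N with 2^N ≥ that is 9.

9 bits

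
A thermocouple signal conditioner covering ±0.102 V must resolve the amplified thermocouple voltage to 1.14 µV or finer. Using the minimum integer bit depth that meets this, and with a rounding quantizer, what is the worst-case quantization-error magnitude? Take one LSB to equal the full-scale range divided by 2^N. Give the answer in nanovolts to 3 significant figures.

389 nV

The full-scale span is 0.102 − (-0.102) = 0.204 V.
Need 2^N ≥ 0.204 V / 1.14 µV = 178900 → N_min = 18.
LSB = 0.204 V / 2^18 = 0.77820 µV.
Max error for round-to-nearest is LSB/2 = 389 nV.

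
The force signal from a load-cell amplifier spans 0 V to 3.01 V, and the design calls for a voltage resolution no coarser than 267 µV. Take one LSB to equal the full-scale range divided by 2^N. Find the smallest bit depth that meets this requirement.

Span = 3.01 V.
3.01 V / 267 µV = 11270. Since 2^13 = 8192 and 2^14 = 16384, N = 14.

14 bits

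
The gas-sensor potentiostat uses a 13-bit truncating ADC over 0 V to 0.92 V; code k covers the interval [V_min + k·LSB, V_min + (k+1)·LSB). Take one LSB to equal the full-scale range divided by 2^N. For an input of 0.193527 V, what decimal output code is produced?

1723

Span = 0.92 V. LSB = 0.92 V / 2^13 ≈ 112.3 µV.
code = ⌊(V_in − V_min)/LSB⌋ = ⌊(V_in − V_min) × 2^13 / range⌋
     = ⌊(0.193527 − (0)) × 8192 / 0.92⌋ = ⌊0.193527 × 8192/0.92⌋
     = ⌊1723.232⌋ = 1723.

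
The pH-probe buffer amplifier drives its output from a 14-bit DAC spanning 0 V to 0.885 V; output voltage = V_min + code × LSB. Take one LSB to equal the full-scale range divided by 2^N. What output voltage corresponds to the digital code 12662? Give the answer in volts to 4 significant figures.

0.6840 V

Full-scale range = 0.885 V. LSB = 0.885 V / 2^14.
V_out = 0 + 12662 × (0.885/16384) V
      = 0 V + 0.683952 V = 0.683952 V.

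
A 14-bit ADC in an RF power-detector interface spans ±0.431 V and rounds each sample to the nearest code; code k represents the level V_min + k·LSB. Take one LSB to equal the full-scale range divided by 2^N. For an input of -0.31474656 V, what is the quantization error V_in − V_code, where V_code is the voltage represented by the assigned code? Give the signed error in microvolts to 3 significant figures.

Span: 0.431 V − (-0.431 V) = 0.862 V. LSB = 0.862 V / 2^14 ≈ 52.61 µV.
(V_in − V_min)/LSB = (-0.31474656 − (-0.431)) × 16384/0.862 = 2209.6245 → nearest code k = 2210.
V_code = V_min + k × range/2^14 = -0.431 + 2210 × 0.862/16384 = -0.31472680664 V.
e = -0.31474656 − (-0.31472680664) = −19.8 µV.

−19.8 µV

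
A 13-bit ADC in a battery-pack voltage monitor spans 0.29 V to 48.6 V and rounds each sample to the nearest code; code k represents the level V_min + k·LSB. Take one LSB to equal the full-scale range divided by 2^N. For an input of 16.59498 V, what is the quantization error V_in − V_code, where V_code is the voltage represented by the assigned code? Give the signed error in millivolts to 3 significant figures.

Full-scale range = 48.6 V − (0.29 V) = 48.31 V. LSB = 48.31 V / 2^13 ≈ 5.897 mV.
(16.59498 − (0.29)) / LSB = 16.30498 × 8192/48.31 = 2764.8602. Nearest integer: k = 2765.
V_code = V_min + k × range/2^13 = 0.29 + 2765 × 48.31/8192 = 16.59580444 V.
Error = V_in − V_code = 16.59498 − (16.59580444) = −0.824 mV.

−0.824 mV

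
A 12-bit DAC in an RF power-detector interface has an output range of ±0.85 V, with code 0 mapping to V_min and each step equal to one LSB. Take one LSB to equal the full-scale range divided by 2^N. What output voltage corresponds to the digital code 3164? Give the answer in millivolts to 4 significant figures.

463.2 mV

Range = 0.85 − (-0.85) = 1.7 V. LSB = 1.7 V / 2^12.
Output = V_min + (3164/4096) × range = -0.85 + 0.772461 × 1.7 V
      = -0.85 V + 1.31318 V = 0.463184 V.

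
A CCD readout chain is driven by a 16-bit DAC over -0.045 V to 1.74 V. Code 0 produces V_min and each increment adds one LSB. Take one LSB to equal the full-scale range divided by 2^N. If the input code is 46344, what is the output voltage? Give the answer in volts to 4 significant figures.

The full-scale span is 1.74 − (-0.045) = 1.785 V. LSB = 1.785 V / 2^16.
V_out = V_min + code × LSB = -0.045 V + 46344 × 1.785 V / 65536
      = -0.045 + 1.26227 = 1.21727 V.

1.217 V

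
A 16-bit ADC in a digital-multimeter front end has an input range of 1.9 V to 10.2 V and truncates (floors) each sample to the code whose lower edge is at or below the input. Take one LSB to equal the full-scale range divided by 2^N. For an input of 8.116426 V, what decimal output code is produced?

49084

Range = 10.2 − (1.9) = 8.3 V. LSB = 8.3 V / 2^16 ≈ 126.6 µV.
code = ⌊(V_in − V_min)/LSB⌋ = ⌊(V_in − V_min) × 2^16 / range⌋
     = ⌊(8.116426 − (1.9)) × 65536 / 8.3⌋ = ⌊6.216426 × 65536/8.3⌋
     = ⌊49084.301⌋ = 49084.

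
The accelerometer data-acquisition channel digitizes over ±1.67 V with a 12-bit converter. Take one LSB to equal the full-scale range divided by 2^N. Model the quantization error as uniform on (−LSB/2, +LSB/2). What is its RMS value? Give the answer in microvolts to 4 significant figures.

235.4 µV

Span: 1.67 V − (-1.67 V) = 3.34 V.
LSB = 3.34 V ÷ 2^12 = 3.34/4096 V = 0.815430 mV.
For a uniform distribution on [−LSB/2, +LSB/2], V_rms = LSB/√12 = 0.815430 mV/3.4641 = 235.4 µV.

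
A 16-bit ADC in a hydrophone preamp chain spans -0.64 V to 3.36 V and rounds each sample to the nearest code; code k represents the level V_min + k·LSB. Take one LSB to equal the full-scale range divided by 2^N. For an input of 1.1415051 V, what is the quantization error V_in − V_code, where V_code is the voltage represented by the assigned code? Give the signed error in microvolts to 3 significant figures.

Span: 3.36 V − (-0.64 V) = 4 V. LSB = 4 V / 2^16 ≈ 61.04 µV.
(V_in − V_min)/LSB = (1.1415051 − (-0.64)) × 65536/4 = 29188.1796 → nearest code k = 29188.
V_code = V_min + k × range/2^16 = -0.64 + 29188 × 4/65536 = 1.1414941406 V.
e = 1.1415051 − (1.1414941406) = +11.0 µV.

+11.0 µV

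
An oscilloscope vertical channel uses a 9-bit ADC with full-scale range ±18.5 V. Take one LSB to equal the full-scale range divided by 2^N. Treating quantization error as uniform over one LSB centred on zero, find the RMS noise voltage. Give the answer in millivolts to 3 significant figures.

20.9 mV

Full-scale range = 18.5 V − (-18.5 V) = 37 V.
Step size = 37/512 V = 72.266 mV.
RMS of a uniform error over width LSB is LSB/√12 = 20.9 mV.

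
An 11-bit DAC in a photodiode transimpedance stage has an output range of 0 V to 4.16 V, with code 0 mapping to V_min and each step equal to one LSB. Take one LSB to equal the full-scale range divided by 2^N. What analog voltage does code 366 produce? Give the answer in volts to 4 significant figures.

0.7434 V

Span = 4.16 V. LSB = 4.16 V / 2^11.
V_out = V_min + code × LSB = 0 V + 366 × 4.16 V / 2048
      = 0 V + 0.743438 V = 0.743438 V.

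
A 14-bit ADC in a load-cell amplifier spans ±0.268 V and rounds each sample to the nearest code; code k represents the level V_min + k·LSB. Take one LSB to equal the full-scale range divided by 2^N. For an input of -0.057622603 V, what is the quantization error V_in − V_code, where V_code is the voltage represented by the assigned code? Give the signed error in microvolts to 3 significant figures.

−11.8 µV

Full-scale range = 0.268 V − (-0.268 V) = 0.536 V. LSB = 0.536 V / 2^14 ≈ 32.71 µV.
(V_in − V_min)/LSB = (-0.057622603 − (-0.268)) × 16384/0.536 = 6430.6404 → nearest code k = 6431.
V_code = V_min + k × range/2^14 = -0.268 + 6431 × 0.536/16384 = -0.057610839844 V.
e = -0.057622603 − (-0.057610839844) = −11.8 µV.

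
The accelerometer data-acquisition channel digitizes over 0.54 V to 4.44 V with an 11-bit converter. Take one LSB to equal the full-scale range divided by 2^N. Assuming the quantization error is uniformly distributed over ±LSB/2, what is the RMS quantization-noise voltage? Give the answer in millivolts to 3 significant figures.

Full-scale range = 4.44 V − (0.54 V) = 3.9 V.
LSB = 3.9 V / 2^11 = 1.9043 mV.
V_rms = LSB/√12 = 1.9043 mV / √12 = 0.550 mV.

0.550 mV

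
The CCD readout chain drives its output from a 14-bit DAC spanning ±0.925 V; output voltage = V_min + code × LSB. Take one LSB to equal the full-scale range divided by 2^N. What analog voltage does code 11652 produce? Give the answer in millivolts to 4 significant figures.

390.7 mV

Full-scale range = 0.925 V − (-0.925 V) = 1.85 V. LSB = 1.85 V / 2^14.
Output = V_min + (11652/16384) × range = -0.925 + 0.711182 × 1.85 V
      = -0.925 V + 1.31569 V = 0.390686 V.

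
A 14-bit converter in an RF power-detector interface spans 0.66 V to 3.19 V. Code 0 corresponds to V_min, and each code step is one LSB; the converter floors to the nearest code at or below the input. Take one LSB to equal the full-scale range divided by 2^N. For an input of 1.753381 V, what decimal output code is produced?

The full-scale span is 3.19 − (0.66) = 2.53 V. LSB = 2.53 V / 2^14 ≈ 154.4 µV.
(V_in − V_min) × 2^14/range = (1.753381 − (0.66)) × 16384/2.53 = 7080.614.
Floor → code = 7080.

7080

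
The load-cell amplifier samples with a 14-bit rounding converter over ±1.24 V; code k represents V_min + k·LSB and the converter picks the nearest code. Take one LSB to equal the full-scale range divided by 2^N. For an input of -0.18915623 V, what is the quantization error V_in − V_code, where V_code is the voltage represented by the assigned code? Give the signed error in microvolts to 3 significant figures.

+52.8 µV

Span: 1.24 V − (-1.24 V) = 2.48 V. LSB = 2.48 V / 2^14 ≈ 151.4 µV.
(-0.18915623 − (-1.24)) / LSB = 1.05084377 × 16384/2.48 = 6942.3485. Nearest integer: k = 6942.
Reconstructed level: -1.24 + 6942 × 2.48/16384 V = -0.18920898438 V.
V_in − V_code = -0.18915623 − (-0.18920898438) = +52.8 µV.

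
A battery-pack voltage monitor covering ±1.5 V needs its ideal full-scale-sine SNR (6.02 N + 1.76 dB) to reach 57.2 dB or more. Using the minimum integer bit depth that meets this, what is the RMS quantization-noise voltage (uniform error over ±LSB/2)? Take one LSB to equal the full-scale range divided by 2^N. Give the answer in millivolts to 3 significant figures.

0.846 mV

Span: 1.5 V − (-1.5 V) = 3 V.
Required N = ⌈(57.2 − 1.76)/6.02⌉ = ⌈9.209⌉ = 10.
LSB = 3 V ÷ 2^10 = 3/1024 V = 2.9297 mV.
RMS noise = LSB/√12 = 0.846 mV.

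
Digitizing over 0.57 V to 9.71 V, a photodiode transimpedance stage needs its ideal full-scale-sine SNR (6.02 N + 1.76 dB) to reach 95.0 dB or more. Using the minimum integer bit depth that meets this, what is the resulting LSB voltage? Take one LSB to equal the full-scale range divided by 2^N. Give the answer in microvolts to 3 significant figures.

The full-scale span is 9.71 − (0.57) = 9.14 V.
N ≥ (95.0 − 1.76)/6.02 = 15.488 → N_min = 16.
LSB = 9.14 V / 2^16 = 139 µV.

139 µV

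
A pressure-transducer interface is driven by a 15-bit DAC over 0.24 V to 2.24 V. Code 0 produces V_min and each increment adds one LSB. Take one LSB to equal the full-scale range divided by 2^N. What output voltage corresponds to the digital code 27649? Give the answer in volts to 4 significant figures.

1.928 V

The full-scale span is 2.24 − (0.24) = 2 V. LSB = 2 V / 2^15.
V_out = 0.24 + 27649 × (2/32768) V
      = 0.24 V + 1.68756 V = 1.92756 V.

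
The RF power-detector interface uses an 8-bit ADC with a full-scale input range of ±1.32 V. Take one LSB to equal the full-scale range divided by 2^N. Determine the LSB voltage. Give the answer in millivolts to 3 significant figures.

10.3 mV

Full-scale range = 1.32 V − (-1.32 V) = 2.64 V.
2^8 = 256 levels.
One LSB is 2.64 V / 256 = 10.3 mV.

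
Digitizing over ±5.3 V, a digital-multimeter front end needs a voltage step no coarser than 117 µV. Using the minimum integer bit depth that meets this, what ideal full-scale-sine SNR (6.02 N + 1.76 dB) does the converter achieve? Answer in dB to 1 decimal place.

The full-scale span is 5.3 − (-5.3) = 10.6 V.
Need 2^N ≥ 10.6 V / 117 µV = 90600 → N_min = 17.
Ideal SNR at N = 17: 6.02·17 + 1.76 = 104.1 dB.

104.1 dB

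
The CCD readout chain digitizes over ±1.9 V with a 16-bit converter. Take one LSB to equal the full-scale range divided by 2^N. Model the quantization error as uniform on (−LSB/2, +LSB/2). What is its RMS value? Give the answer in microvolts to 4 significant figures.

The full-scale span is 1.9 − (-1.9) = 3.8 V.
One LSB is 3.8 V / 65536 = 57.9834 µV.
V_rms = LSB/√12 = 57.9834 µV / √12 = 16.74 µV.

16.74 µV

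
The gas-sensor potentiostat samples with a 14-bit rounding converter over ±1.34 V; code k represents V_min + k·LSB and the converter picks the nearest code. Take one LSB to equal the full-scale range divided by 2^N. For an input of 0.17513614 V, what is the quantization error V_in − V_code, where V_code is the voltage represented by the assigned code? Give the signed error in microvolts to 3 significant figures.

−51.8 µV

Span: 1.34 V − (-1.34 V) = 2.68 V. LSB = 2.68 V / 2^14 ≈ 163.6 µV.
(0.17513614 − (-1.34)) / LSB = 1.51513614 × 16384/2.68 = 9262.6830. Nearest integer: k = 9263.
Reconstructed level: -1.34 + 9263 × 2.68/16384 V = 0.17518798828 V.
V_in − V_code = 0.17513614 − (0.17518798828) = −51.8 µV.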